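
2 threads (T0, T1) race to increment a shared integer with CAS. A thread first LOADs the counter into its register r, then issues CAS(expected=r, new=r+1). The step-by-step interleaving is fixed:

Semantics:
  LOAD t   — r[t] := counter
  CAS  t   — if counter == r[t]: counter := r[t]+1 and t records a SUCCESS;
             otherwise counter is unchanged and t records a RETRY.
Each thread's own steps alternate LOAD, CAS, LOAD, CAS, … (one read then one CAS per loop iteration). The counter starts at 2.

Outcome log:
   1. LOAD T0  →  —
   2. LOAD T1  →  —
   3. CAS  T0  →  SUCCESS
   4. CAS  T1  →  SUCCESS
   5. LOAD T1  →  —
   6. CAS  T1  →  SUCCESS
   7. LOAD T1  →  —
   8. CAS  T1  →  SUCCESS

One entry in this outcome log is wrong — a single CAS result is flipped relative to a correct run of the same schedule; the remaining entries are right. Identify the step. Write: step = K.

Reference trace:
#1 T0 reads 2
#2 T1 reads 2
#3 T0 CAS(2→3) writes; counter now 3
#4 T1 CAS(2→3) fails; counter now 3
#5 T1 reads 3
#6 T1 CAS(3→4) writes; counter now 4
#7 T1 reads 4
#8 T1 CAS(4→5) writes; counter now 5
Log disagrees first at step 4.

step = 4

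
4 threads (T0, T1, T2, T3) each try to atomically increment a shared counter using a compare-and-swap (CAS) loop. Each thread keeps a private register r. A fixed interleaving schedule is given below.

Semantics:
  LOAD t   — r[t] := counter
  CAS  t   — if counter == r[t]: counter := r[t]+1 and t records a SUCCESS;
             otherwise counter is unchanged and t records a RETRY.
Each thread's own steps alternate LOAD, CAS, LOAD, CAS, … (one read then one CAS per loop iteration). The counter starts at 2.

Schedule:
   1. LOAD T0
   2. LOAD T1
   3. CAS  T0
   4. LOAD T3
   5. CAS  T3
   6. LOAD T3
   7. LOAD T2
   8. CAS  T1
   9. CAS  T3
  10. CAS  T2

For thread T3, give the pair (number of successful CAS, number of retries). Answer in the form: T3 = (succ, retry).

#1 T0 reads 2
#2 T1 reads 2
#3 T0 CAS(2→3) writes; counter now 3
#4 T3 reads 3
#5 T3 CAS(3→4) writes; counter now 4
#6 T3 reads 4
#7 T2 reads 4
#8 T1 CAS(2→3) fails; counter now 4
#9 T3 CAS(4→5) writes; counter now 5
#10 T2 CAS(4→5) fails; counter now 5

T3 = (2, 0)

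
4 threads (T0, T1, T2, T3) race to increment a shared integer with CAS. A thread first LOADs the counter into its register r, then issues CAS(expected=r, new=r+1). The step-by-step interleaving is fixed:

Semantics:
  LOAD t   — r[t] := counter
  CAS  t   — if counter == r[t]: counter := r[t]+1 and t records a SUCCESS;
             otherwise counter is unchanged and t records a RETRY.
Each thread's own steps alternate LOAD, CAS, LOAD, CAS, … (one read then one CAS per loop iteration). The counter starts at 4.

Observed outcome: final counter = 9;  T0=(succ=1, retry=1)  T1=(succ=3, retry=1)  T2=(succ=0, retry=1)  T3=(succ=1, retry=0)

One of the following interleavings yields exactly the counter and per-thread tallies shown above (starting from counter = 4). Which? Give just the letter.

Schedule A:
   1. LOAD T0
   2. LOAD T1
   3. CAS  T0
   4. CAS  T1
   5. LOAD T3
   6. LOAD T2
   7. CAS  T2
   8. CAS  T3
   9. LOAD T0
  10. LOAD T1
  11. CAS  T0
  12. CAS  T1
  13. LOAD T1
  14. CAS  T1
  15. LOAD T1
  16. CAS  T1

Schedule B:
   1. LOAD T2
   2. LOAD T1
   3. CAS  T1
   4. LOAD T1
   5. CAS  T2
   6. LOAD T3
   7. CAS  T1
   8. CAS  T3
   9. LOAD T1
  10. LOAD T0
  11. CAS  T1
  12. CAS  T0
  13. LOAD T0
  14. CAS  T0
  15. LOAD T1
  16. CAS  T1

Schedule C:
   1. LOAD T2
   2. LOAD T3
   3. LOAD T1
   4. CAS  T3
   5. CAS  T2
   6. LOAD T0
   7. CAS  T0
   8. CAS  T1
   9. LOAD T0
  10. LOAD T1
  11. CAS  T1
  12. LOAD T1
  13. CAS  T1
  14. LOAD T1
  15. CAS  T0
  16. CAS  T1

C

Run C:
1. LOAD T2 → mem=4 r[T2]=4 [LOAD]
2. LOAD T3 → mem=4 r[T3]=4 [LOAD]
3. LOAD T1 → mem=4 r[T1]=4 [LOAD]
4. CAS T3 → mem=5 r[T3]=4 [OK]
5. CAS T2 → mem=5 r[T2]=4 [RETRY]
6. LOAD T0 → mem=5 r[T0]=5 [LOAD]
7. CAS T0 → mem=6 r[T0]=5 [OK]
8. CAS T1 → mem=6 r[T1]=4 [RETRY]
9. LOAD T0 → mem=6 r[T0]=6 [LOAD]
10. LOAD T1 → mem=6 r[T1]=6 [LOAD]
11. CAS T1 → mem=7 r[T1]=6 [OK]
12. LOAD T1 → mem=7 r[T1]=7 [LOAD]
13. CAS T1 → mem=8 r[T1]=7 [OK]
14. LOAD T1 → mem=8 r[T1]=8 [LOAD]
15. CAS T0 → mem=8 r[T0]=6 [RETRY]
16. CAS T1 → mem=9 r[T1]=8 [OK]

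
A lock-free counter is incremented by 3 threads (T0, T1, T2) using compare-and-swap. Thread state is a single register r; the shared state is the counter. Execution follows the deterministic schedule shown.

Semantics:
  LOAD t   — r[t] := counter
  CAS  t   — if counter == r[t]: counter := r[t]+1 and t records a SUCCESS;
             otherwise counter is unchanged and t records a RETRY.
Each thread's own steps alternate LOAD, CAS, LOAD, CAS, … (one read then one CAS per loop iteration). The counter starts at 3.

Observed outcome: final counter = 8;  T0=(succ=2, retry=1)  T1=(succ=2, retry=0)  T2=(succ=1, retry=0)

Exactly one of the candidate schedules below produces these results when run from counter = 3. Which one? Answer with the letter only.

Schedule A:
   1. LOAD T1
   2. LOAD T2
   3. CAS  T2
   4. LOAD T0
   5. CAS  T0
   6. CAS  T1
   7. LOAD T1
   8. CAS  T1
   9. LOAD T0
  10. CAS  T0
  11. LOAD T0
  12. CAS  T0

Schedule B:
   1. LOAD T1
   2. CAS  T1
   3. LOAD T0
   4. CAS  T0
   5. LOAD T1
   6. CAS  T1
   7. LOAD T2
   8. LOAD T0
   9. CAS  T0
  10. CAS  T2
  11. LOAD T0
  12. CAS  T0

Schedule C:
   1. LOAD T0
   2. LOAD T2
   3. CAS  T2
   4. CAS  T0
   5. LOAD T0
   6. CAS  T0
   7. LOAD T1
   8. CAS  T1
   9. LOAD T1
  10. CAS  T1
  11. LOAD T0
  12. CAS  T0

C

Simulating candidate C:
#1 T0 reads 3
#2 T2 reads 3
#3 T2 CAS(3→4) writes; counter now 4
#4 T0 CAS(3→4) fails; counter now 4
#5 T0 reads 4
#6 T0 CAS(4→5) writes; counter now 5
#7 T1 reads 5
#8 T1 CAS(5→6) writes; counter now 6
#9 T1 reads 6
#10 T1 CAS(6→7) writes; counter now 7
#11 T0 reads 7
#12 T0 CAS(7→8) writes; counter now 8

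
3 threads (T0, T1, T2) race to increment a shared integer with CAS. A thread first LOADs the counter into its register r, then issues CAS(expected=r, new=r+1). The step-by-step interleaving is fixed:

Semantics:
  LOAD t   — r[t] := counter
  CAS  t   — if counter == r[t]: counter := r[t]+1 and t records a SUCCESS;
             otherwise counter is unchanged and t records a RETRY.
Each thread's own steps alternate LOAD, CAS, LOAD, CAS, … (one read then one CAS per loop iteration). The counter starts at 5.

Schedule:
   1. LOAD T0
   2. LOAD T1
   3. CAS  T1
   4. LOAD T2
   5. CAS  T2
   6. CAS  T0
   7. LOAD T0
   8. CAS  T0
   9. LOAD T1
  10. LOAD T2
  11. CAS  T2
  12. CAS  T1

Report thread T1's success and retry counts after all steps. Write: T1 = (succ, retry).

T1 = (1, 1)

T0 LOAD — after: cnt=5, r=5 — load
T1 LOAD — after: cnt=5, r=5 — load
T1 CAS — after: cnt=6, r=5 — ok
T2 LOAD — after: cnt=6, r=6 — load
T2 CAS — after: cnt=7, r=6 — ok
T0 CAS — after: cnt=7, r=5 — retry
T0 LOAD — after: cnt=7, r=7 — load
T0 CAS — after: cnt=8, r=7 — ok
T1 LOAD — after: cnt=8, r=8 — load
T2 LOAD — after: cnt=8, r=8 — load
T2 CAS — after: cnt=9, r=8 — ok
T1 CAS — after: cnt=9, r=8 — retry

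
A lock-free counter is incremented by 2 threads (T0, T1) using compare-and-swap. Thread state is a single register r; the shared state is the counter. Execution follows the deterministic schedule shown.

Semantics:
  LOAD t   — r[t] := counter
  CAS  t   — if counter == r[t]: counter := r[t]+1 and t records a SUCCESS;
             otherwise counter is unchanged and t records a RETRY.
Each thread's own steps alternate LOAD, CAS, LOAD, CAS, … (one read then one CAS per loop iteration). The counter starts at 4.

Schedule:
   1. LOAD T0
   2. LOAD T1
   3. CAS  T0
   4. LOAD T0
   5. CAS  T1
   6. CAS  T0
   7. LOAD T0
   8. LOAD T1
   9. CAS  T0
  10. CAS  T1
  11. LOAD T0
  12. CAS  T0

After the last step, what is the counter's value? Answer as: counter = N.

counter = 8

1. LOAD T0 → mem=4 r[T0]=4 [LOAD]
2. LOAD T1 → mem=4 r[T1]=4 [LOAD]
3. CAS T0 → mem=5 r[T0]=4 [OK]
4. LOAD T0 → mem=5 r[T0]=5 [LOAD]
5. CAS T1 → mem=5 r[T1]=4 [RETRY]
6. CAS T0 → mem=6 r[T0]=5 [OK]
7. LOAD T0 → mem=6 r[T0]=6 [LOAD]
8. LOAD T1 → mem=6 r[T1]=6 [LOAD]
9. CAS T0 → mem=7 r[T0]=6 [OK]
10. CAS T1 → mem=7 r[T1]=6 [RETRY]
11. LOAD T0 → mem=7 r[T0]=7 [LOAD]
12. CAS T0 → mem=8 r[T0]=7 [OK]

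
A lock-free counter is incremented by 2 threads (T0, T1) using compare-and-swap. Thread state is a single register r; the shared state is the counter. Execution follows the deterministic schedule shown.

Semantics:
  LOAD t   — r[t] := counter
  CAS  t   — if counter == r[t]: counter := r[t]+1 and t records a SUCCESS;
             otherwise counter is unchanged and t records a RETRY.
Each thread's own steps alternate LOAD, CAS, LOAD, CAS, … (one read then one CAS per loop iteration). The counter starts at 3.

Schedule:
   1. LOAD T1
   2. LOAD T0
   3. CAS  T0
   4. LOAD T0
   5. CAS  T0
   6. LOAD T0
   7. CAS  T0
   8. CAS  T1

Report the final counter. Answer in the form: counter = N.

counter = 6

#1 T1 reads 3
#2 T0 reads 3
#3 T0 CAS(3→4) writes; counter now 4
#4 T0 reads 4
#5 T0 CAS(4→5) writes; counter now 5
#6 T0 reads 5
#7 T0 CAS(5→6) writes; counter now 6
#8 T1 CAS(3→4) fails; counter now 6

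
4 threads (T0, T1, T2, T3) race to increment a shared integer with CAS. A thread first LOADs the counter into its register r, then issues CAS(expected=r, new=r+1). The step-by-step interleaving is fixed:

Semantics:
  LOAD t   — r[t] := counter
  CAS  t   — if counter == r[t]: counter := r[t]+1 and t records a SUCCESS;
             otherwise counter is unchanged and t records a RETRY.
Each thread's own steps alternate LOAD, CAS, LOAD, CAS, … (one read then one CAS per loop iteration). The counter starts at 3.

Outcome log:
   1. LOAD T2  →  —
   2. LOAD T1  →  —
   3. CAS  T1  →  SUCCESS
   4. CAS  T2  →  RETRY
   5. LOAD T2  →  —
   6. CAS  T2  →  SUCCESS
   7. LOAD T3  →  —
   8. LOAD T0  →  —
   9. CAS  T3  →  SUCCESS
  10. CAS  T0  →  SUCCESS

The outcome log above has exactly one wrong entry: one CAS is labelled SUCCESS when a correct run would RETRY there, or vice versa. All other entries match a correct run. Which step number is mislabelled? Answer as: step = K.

step = 10

Correct run:
step 1: T2 LOAD ⇒ load; ctr=3 reg=3
step 2: T1 LOAD ⇒ load; ctr=3 reg=3
step 3: T1 CAS ⇒ ok; ctr=4 reg=3
step 4: T2 CAS ⇒ retry; ctr=4 reg=3
step 5: T2 LOAD ⇒ load; ctr=4 reg=4
step 6: T2 CAS ⇒ ok; ctr=5 reg=4
step 7: T3 LOAD ⇒ load; ctr=5 reg=5
step 8: T0 LOAD ⇒ load; ctr=5 reg=5
step 9: T3 CAS ⇒ ok; ctr=6 reg=5
step 10: T0 CAS ⇒ retry; ctr=6 reg=5
Log disagrees first at step 10.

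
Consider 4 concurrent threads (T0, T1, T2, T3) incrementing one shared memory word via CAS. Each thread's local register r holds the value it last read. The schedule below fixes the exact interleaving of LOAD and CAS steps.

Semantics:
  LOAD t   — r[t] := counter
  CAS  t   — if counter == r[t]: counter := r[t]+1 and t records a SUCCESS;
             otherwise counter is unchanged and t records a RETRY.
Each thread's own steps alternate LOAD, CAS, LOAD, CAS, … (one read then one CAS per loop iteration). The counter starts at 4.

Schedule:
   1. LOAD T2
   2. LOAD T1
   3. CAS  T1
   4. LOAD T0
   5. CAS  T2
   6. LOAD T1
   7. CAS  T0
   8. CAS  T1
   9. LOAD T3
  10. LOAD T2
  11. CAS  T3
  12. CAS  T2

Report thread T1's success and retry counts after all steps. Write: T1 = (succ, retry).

T2 LOAD — after: cnt=4, r=4 — load
T1 LOAD — after: cnt=4, r=4 — load
T1 CAS — after: cnt=5, r=4 — ok
T0 LOAD — after: cnt=5, r=5 — load
T2 CAS — after: cnt=5, r=4 — retry
T1 LOAD — after: cnt=5, r=5 — load
T0 CAS — after: cnt=6, r=5 — ok
T1 CAS — after: cnt=6, r=5 — retry
T3 LOAD — after: cnt=6, r=6 — load
T2 LOAD — after: cnt=6, r=6 — load
T3 CAS — after: cnt=7, r=6 — ok
T2 CAS — after: cnt=7, r=6 — retry

T1 = (1, 1)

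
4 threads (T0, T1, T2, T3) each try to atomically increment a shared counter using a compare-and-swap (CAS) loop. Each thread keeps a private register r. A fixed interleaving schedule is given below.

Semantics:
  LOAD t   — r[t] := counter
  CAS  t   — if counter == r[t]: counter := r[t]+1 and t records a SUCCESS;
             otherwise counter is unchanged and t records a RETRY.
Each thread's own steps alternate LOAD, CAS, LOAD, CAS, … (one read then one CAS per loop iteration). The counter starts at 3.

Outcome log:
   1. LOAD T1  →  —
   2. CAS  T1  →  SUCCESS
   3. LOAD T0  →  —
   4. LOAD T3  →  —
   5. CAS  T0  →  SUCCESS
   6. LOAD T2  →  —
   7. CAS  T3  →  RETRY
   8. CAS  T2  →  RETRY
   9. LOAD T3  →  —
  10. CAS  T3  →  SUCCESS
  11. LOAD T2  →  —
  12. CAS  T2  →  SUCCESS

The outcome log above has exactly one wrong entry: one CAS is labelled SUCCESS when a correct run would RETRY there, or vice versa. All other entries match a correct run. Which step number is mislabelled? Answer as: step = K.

Re-executing:
1. LOAD T1 → mem=3 r[T1]=3 [LOAD]
2. CAS T1 → mem=4 r[T1]=3 [OK]
3. LOAD T0 → mem=4 r[T0]=4 [LOAD]
4. LOAD T3 → mem=4 r[T3]=4 [LOAD]
5. CAS T0 → mem=5 r[T0]=4 [OK]
6. LOAD T2 → mem=5 r[T2]=5 [LOAD]
7. CAS T3 → mem=5 r[T3]=4 [RETRY]
8. CAS T2 → mem=6 r[T2]=5 [OK]
9. LOAD T3 → mem=6 r[T3]=6 [LOAD]
10. CAS T3 → mem=7 r[T3]=6 [OK]
11. LOAD T2 → mem=7 r[T2]=7 [LOAD]
12. CAS T2 → mem=8 r[T2]=7 [OK]
Mismatch at 8.

step = 8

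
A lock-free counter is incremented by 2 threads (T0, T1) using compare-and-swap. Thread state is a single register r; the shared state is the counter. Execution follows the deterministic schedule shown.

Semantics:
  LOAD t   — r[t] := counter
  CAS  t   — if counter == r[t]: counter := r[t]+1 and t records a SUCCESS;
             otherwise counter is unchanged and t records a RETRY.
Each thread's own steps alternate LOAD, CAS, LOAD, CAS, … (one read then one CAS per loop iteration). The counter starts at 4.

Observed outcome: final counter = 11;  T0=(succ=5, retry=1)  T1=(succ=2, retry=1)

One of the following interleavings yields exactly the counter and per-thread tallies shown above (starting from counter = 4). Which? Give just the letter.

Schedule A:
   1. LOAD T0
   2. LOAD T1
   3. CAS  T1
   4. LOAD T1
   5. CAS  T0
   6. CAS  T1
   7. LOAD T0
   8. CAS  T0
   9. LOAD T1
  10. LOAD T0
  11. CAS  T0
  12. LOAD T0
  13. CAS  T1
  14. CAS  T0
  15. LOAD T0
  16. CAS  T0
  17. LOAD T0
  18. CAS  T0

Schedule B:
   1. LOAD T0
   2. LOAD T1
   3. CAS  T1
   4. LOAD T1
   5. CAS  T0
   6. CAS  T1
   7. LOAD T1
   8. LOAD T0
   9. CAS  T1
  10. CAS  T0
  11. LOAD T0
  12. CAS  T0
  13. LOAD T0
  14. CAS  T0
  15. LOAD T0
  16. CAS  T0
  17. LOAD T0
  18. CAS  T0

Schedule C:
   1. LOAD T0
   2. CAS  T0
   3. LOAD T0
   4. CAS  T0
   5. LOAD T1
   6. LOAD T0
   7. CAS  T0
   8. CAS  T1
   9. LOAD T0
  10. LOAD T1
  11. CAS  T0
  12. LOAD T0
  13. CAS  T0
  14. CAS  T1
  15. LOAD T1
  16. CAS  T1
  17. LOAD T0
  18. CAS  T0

A

Run A:
T0 LOAD — after: cnt=4, r=4 — load
T1 LOAD — after: cnt=4, r=4 — load
T1 CAS — after: cnt=5, r=4 — ok
T1 LOAD — after: cnt=5, r=5 — load
T0 CAS — after: cnt=5, r=4 — retry
T1 CAS — after: cnt=6, r=5 — ok
T0 LOAD — after: cnt=6, r=6 — load
T0 CAS — after: cnt=7, r=6 — ok
T1 LOAD — after: cnt=7, r=7 — load
T0 LOAD — after: cnt=7, r=7 — load
T0 CAS — after: cnt=8, r=7 — ok
T0 LOAD — after: cnt=8, r=8 — load
T1 CAS — after: cnt=8, r=7 — retry
T0 CAS — after: cnt=9, r=8 — ok
T0 LOAD — after: cnt=9, r=9 — load
T0 CAS — after: cnt=10, r=9 — ok
T0 LOAD — after: cnt=10, r=10 — load
T0 CAS — after: cnt=11, r=10 — ok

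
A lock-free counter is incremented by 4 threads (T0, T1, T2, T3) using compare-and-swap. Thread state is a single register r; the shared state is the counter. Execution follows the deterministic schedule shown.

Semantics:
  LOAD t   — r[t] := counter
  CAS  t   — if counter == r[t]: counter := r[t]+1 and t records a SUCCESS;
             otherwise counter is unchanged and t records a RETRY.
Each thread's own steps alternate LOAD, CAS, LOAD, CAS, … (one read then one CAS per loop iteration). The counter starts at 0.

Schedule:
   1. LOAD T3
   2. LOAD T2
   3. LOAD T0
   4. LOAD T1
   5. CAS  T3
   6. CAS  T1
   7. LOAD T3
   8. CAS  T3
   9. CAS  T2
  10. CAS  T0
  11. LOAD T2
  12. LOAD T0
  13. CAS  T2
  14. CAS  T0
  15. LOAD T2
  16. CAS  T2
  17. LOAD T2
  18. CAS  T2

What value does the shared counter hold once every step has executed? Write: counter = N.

step 1: T3 LOAD ⇒ load; ctr=0 reg=0
step 2: T2 LOAD ⇒ load; ctr=0 reg=0
step 3: T0 LOAD ⇒ load; ctr=0 reg=0
step 4: T1 LOAD ⇒ load; ctr=0 reg=0
step 5: T3 CAS ⇒ ok; ctr=1 reg=0
step 6: T1 CAS ⇒ retry; ctr=1 reg=0
step 7: T3 LOAD ⇒ load; ctr=1 reg=1
step 8: T3 CAS ⇒ ok; ctr=2 reg=1
step 9: T2 CAS ⇒ retry; ctr=2 reg=0
step 10: T0 CAS ⇒ retry; ctr=2 reg=0
step 11: T2 LOAD ⇒ load; ctr=2 reg=2
step 12: T0 LOAD ⇒ load; ctr=2 reg=2
step 13: T2 CAS ⇒ ok; ctr=3 reg=2
step 14: T0 CAS ⇒ retry; ctr=3 reg=2
step 15: T2 LOAD ⇒ load; ctr=3 reg=3
step 16: T2 CAS ⇒ ok; ctr=4 reg=3
step 17: T2 LOAD ⇒ load; ctr=4 reg=4
step 18: T2 CAS ⇒ ok; ctr=5 reg=4

counter = 5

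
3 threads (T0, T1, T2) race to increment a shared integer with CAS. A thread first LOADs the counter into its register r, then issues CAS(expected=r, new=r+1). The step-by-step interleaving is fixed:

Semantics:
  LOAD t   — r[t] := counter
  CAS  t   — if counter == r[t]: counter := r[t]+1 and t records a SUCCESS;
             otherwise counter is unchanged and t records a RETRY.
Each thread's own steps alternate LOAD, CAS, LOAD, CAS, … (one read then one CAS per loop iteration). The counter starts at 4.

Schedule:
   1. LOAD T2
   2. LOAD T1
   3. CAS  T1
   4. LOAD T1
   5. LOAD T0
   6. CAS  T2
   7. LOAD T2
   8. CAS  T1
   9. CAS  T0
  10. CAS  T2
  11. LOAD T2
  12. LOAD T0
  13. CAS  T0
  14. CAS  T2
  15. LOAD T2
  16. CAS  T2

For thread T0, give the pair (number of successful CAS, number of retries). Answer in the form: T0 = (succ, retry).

T0 = (1, 1)

#1 T2 reads 4
#2 T1 reads 4
#3 T1 CAS(4→5) writes; counter now 5
#4 T1 reads 5
#5 T0 reads 5
#6 T2 CAS(4→5) fails; counter now 5
#7 T2 reads 5
#8 T1 CAS(5→6) writes; counter now 6
#9 T0 CAS(5→6) fails; counter now 6
#10 T2 CAS(5→6) fails; counter now 6
#11 T2 reads 6
#12 T0 reads 6
#13 T0 CAS(6→7) writes; counter now 7
#14 T2 CAS(6→7) fails; counter now 7
#15 T2 reads 7
#16 T2 CAS(7→8) writes; counter now 8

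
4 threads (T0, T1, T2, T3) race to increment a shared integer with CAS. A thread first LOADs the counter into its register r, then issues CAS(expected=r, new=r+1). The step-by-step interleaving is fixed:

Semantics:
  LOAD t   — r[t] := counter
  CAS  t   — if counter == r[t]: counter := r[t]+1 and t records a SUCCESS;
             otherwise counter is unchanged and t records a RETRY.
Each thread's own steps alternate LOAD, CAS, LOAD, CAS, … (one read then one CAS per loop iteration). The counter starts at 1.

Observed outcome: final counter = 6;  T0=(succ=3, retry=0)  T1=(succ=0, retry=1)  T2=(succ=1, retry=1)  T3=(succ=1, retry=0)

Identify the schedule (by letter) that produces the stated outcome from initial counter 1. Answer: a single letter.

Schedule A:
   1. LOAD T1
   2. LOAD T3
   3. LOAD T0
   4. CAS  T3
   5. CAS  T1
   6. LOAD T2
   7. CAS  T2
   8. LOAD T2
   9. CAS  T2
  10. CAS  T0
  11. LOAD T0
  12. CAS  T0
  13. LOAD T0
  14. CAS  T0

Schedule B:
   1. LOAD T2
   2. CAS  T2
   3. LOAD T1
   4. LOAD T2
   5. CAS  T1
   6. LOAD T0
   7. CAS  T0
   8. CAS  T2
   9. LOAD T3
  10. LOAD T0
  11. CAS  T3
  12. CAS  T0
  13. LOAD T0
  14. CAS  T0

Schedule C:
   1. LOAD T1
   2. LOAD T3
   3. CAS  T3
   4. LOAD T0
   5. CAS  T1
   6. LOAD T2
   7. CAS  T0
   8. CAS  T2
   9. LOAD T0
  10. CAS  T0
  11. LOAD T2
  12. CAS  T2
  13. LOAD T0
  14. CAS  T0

Tracing schedule C:
step 1: T1 LOAD ⇒ load; ctr=1 reg=1
step 2: T3 LOAD ⇒ load; ctr=1 reg=1
step 3: T3 CAS ⇒ ok; ctr=2 reg=1
step 4: T0 LOAD ⇒ load; ctr=2 reg=2
step 5: T1 CAS ⇒ retry; ctr=2 reg=1
step 6: T2 LOAD ⇒ load; ctr=2 reg=2
step 7: T0 CAS ⇒ ok; ctr=3 reg=2
step 8: T2 CAS ⇒ retry; ctr=3 reg=2
step 9: T0 LOAD ⇒ load; ctr=3 reg=3
step 10: T0 CAS ⇒ ok; ctr=4 reg=3
step 11: T2 LOAD ⇒ load; ctr=4 reg=4
step 12: T2 CAS ⇒ ok; ctr=5 reg=4
step 13: T0 LOAD ⇒ load; ctr=5 reg=5
step 14: T0 CAS ⇒ ok; ctr=6 reg=5

C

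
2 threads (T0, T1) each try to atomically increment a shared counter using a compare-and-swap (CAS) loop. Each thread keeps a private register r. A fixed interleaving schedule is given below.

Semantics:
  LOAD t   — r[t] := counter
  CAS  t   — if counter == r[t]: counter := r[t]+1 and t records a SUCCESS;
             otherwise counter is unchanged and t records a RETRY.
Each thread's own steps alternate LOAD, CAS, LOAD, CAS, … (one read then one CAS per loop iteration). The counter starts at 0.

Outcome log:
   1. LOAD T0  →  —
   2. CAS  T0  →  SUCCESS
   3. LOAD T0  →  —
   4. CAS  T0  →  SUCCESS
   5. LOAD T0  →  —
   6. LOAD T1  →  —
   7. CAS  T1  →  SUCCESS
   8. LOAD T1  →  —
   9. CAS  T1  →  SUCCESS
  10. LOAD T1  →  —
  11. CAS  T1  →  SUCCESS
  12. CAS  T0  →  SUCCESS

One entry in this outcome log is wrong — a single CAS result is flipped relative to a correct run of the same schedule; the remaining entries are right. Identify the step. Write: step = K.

step = 12

Reference trace:
step 1: T0 LOAD ⇒ load; ctr=0 reg=0
step 2: T0 CAS ⇒ ok; ctr=1 reg=0
step 3: T0 LOAD ⇒ load; ctr=1 reg=1
step 4: T0 CAS ⇒ ok; ctr=2 reg=1
step 5: T0 LOAD ⇒ load; ctr=2 reg=2
step 6: T1 LOAD ⇒ load; ctr=2 reg=2
step 7: T1 CAS ⇒ ok; ctr=3 reg=2
step 8: T1 LOAD ⇒ load; ctr=3 reg=3
step 9: T1 CAS ⇒ ok; ctr=4 reg=3
step 10: T1 LOAD ⇒ load; ctr=4 reg=4
step 11: T1 CAS ⇒ ok; ctr=5 reg=4
step 12: T0 CAS ⇒ retry; ctr=5 reg=2
Mismatch at 12.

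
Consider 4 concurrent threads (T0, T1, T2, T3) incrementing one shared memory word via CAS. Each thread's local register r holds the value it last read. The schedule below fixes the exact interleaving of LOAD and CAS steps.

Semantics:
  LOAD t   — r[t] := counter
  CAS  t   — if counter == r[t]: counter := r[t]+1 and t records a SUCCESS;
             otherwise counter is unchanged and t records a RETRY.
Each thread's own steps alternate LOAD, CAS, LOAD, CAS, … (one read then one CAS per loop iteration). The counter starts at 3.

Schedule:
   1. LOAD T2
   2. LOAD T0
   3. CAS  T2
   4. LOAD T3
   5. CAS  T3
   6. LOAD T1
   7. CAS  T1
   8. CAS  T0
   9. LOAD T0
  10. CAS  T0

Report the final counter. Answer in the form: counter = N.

1. LOAD T2 → mem=3 r[T2]=3 [LOAD]
2. LOAD T0 → mem=3 r[T0]=3 [LOAD]
3. CAS T2 → mem=4 r[T2]=3 [OK]
4. LOAD T3 → mem=4 r[T3]=4 [LOAD]
5. CAS T3 → mem=5 r[T3]=4 [OK]
6. LOAD T1 → mem=5 r[T1]=5 [LOAD]
7. CAS T1 → mem=6 r[T1]=5 [OK]
8. CAS T0 → mem=6 r[T0]=3 [RETRY]
9. LOAD T0 → mem=6 r[T0]=6 [LOAD]
10. CAS T0 → mem=7 r[T0]=6 [OK]

counter = 7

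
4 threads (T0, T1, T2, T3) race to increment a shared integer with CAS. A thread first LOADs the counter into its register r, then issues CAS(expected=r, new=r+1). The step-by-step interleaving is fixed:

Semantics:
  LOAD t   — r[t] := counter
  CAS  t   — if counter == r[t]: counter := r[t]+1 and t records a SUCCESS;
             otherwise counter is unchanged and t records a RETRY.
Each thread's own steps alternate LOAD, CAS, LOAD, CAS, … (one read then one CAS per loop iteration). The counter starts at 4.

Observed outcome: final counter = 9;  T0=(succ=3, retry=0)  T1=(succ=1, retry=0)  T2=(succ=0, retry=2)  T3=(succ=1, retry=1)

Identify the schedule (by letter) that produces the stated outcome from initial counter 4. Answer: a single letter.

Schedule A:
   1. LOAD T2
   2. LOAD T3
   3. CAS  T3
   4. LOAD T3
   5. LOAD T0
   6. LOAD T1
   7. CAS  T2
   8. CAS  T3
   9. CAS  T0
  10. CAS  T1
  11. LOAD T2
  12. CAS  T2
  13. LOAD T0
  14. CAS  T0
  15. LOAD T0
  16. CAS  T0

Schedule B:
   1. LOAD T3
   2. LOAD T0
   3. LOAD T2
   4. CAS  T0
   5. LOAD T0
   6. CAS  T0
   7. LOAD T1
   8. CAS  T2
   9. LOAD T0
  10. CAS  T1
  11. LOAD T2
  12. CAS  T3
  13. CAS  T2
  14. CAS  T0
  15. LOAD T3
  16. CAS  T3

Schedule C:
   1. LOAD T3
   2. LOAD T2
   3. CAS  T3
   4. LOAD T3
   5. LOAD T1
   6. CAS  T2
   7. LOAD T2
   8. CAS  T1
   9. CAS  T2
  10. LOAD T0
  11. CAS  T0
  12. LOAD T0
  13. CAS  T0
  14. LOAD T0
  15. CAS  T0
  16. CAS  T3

Run C:
[1] T3.load  rd  (counter 4, T3.r 4)
[2] T2.load  rd  (counter 4, T2.r 4)
[3] T3.cas  hit  (counter 5, T3.r 4)
[4] T3.load  rd  (counter 5, T3.r 5)
[5] T1.load  rd  (counter 5, T1.r 5)
[6] T2.cas  miss  (counter 5, T2.r 4)
[7] T2.load  rd  (counter 5, T2.r 5)
[8] T1.cas  hit  (counter 6, T1.r 5)
[9] T2.cas  miss  (counter 6, T2.r 5)
[10] T0.load  rd  (counter 6, T0.r 6)
[11] T0.cas  hit  (counter 7, T0.r 6)
[12] T0.load  rd  (counter 7, T0.r 7)
[13] T0.cas  hit  (counter 8, T0.r 7)
[14] T0.load  rd  (counter 8, T0.r 8)
[15] T0.cas  hit  (counter 9, T0.r 8)
[16] T3.cas  miss  (counter 9, T3.r 5)

C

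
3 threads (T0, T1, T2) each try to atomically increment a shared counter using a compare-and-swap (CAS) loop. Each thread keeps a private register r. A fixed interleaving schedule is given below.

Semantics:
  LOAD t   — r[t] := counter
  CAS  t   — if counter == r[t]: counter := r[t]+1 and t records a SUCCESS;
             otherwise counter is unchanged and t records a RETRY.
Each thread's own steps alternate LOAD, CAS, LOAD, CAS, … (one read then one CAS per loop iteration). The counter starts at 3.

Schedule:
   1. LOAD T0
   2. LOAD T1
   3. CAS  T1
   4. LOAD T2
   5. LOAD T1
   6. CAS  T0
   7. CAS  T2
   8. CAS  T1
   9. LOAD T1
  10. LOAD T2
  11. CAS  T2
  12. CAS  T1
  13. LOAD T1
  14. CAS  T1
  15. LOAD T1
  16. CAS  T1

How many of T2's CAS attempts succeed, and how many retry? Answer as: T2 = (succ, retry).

#1 T0 reads 3
#2 T1 reads 3
#3 T1 CAS(3→4) writes; counter now 4
#4 T2 reads 4
#5 T1 reads 4
#6 T0 CAS(3→4) fails; counter now 4
#7 T2 CAS(4→5) writes; counter now 5
#8 T1 CAS(4→5) fails; counter now 5
#9 T1 reads 5
#10 T2 reads 5
#11 T2 CAS(5→6) writes; counter now 6
#12 T1 CAS(5→6) fails; counter now 6
#13 T1 reads 6
#14 T1 CAS(6→7) writes; counter now 7
#15 T1 reads 7
#16 T1 CAS(7→8) writes; counter now 8

T2 = (2, 0)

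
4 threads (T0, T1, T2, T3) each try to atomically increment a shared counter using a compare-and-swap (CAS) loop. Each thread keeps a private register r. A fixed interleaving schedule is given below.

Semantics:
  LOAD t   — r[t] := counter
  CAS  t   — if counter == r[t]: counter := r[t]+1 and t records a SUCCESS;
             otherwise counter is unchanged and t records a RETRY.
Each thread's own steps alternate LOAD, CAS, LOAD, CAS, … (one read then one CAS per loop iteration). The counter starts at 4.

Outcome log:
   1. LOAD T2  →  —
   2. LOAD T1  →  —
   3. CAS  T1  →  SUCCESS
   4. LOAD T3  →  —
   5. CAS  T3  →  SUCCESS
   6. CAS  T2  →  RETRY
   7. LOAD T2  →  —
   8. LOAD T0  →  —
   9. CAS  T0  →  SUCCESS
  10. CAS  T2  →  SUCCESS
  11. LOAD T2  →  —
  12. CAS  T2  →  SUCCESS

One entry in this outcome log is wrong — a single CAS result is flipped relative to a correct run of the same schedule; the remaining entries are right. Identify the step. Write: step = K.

Re-executing:
[1] T2.load  rd  (counter 4, T2.r 4)
[2] T1.load  rd  (counter 4, T1.r 4)
[3] T1.cas  hit  (counter 5, T1.r 4)
[4] T3.load  rd  (counter 5, T3.r 5)
[5] T3.cas  hit  (counter 6, T3.r 5)
[6] T2.cas  miss  (counter 6, T2.r 4)
[7] T2.load  rd  (counter 6, T2.r 6)
[8] T0.load  rd  (counter 6, T0.r 6)
[9] T0.cas  hit  (counter 7, T0.r 6)
[10] T2.cas  miss  (counter 7, T2.r 6)
[11] T2.load  rd  (counter 7, T2.r 7)
[12] T2.cas  hit  (counter 8, T2.r 7)
Log disagrees first at step 10.

step = 10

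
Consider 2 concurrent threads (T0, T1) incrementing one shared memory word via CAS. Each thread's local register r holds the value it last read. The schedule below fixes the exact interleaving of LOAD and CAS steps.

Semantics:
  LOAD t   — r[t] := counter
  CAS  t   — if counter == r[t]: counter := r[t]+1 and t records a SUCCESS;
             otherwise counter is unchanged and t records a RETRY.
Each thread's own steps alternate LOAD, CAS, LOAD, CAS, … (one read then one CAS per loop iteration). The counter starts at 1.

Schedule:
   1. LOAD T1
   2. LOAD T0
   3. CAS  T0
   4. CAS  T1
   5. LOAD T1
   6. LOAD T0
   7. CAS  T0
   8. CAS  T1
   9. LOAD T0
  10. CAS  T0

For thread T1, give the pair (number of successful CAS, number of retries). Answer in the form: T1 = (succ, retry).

[1] T1.load  rd  (counter 1, T1.r 1)
[2] T0.load  rd  (counter 1, T0.r 1)
[3] T0.cas  hit  (counter 2, T0.r 1)
[4] T1.cas  miss  (counter 2, T1.r 1)
[5] T1.load  rd  (counter 2, T1.r 2)
[6] T0.load  rd  (counter 2, T0.r 2)
[7] T0.cas  hit  (counter 3, T0.r 2)
[8] T1.cas  miss  (counter 3, T1.r 2)
[9] T0.load  rd  (counter 3, T0.r 3)
[10] T0.cas  hit  (counter 4, T0.r 3)

T1 = (0, 2)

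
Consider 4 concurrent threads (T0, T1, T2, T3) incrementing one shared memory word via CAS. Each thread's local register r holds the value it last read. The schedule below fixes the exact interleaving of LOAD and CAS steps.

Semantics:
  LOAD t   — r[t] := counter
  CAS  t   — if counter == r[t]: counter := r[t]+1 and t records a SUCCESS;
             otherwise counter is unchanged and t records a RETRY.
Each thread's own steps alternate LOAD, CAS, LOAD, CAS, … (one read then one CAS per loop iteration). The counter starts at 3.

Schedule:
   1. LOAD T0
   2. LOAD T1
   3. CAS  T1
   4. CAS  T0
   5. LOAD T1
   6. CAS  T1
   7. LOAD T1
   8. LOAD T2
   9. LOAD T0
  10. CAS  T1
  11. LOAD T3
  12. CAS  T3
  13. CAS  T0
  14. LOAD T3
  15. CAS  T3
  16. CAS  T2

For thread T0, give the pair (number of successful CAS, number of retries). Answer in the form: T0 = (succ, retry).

1. LOAD T0 → mem=3 r[T0]=3 [LOAD]
2. LOAD T1 → mem=3 r[T1]=3 [LOAD]
3. CAS T1 → mem=4 r[T1]=3 [OK]
4. CAS T0 → mem=4 r[T0]=3 [RETRY]
5. LOAD T1 → mem=4 r[T1]=4 [LOAD]
6. CAS T1 → mem=5 r[T1]=4 [OK]
7. LOAD T1 → mem=5 r[T1]=5 [LOAD]
8. LOAD T2 → mem=5 r[T2]=5 [LOAD]
9. LOAD T0 → mem=5 r[T0]=5 [LOAD]
10. CAS T1 → mem=6 r[T1]=5 [OK]
11. LOAD T3 → mem=6 r[T3]=6 [LOAD]
12. CAS T3 → mem=7 r[T3]=6 [OK]
13. CAS T0 → mem=7 r[T0]=5 [RETRY]
14. LOAD T3 → mem=7 r[T3]=7 [LOAD]
15. CAS T3 → mem=8 r[T3]=7 [OK]
16. CAS T2 → mem=8 r[T2]=5 [RETRY]

T0 = (0, 2)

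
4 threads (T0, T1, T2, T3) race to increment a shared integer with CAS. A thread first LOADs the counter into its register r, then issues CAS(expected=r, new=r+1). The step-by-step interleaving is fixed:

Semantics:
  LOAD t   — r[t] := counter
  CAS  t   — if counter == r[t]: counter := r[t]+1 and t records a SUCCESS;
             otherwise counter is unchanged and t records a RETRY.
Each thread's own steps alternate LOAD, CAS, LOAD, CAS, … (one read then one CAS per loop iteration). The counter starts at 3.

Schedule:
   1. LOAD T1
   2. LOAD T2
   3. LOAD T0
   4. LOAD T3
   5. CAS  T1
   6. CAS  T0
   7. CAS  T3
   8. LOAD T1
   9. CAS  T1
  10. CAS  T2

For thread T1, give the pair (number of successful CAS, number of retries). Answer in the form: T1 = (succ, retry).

[1] T1.load  rd  (counter 3, T1.r 3)
[2] T2.load  rd  (counter 3, T2.r 3)
[3] T0.load  rd  (counter 3, T0.r 3)
[4] T3.load  rd  (counter 3, T3.r 3)
[5] T1.cas  hit  (counter 4, T1.r 3)
[6] T0.cas  miss  (counter 4, T0.r 3)
[7] T3.cas  miss  (counter 4, T3.r 3)
[8] T1.load  rd  (counter 4, T1.r 4)
[9] T1.cas  hit  (counter 5, T1.r 4)
[10] T2.cas  miss  (counter 5, T2.r 3)

T1 = (2, 0)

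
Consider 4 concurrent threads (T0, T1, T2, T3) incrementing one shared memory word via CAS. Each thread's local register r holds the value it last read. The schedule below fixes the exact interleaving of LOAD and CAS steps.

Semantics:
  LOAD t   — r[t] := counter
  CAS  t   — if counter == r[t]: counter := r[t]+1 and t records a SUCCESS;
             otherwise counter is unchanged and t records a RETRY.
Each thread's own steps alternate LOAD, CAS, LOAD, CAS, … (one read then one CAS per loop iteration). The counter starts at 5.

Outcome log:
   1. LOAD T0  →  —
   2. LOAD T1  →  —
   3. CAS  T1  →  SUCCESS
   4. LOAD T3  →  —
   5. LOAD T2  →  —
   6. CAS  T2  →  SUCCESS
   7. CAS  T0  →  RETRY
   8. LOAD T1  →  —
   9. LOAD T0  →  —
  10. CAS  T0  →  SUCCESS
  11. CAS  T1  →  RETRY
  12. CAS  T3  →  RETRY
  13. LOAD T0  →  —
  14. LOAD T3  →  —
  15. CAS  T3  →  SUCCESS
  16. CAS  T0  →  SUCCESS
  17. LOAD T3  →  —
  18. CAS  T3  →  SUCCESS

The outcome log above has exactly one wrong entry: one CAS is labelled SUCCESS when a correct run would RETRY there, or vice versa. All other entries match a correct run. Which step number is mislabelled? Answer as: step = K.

step = 16

Correct run:
#1 T0 reads 5
#2 T1 reads 5
#3 T1 CAS(5→6) writes; counter now 6
#4 T3 reads 6
#5 T2 reads 6
#6 T2 CAS(6→7) writes; counter now 7
#7 T0 CAS(5→6) fails; counter now 7
#8 T1 reads 7
#9 T0 reads 7
#10 T0 CAS(7→8) writes; counter now 8
#11 T1 CAS(7→8) fails; counter now 8
#12 T3 CAS(6→7) fails; counter now 8
#13 T0 reads 8
#14 T3 reads 8
#15 T3 CAS(8→9) writes; counter now 9
#16 T0 CAS(8→9) fails; counter now 9
#17 T3 reads 9
#18 T3 CAS(9→10) writes; counter now 10
Flip is step 16.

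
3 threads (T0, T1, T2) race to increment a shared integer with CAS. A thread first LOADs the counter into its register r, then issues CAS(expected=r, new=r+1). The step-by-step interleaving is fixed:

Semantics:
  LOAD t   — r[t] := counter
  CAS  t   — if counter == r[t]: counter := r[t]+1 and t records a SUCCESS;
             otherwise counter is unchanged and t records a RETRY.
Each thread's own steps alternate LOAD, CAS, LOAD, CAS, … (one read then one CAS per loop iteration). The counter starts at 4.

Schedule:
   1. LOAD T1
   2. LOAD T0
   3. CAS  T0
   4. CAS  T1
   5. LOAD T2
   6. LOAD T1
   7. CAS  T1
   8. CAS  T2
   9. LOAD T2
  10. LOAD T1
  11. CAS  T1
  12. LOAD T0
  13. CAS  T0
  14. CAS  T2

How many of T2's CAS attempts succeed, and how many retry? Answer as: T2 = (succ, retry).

#1 T1 reads 4
#2 T0 reads 4
#3 T0 CAS(4→5) writes; counter now 5
#4 T1 CAS(4→5) fails; counter now 5
#5 T2 reads 5
#6 T1 reads 5
#7 T1 CAS(5→6) writes; counter now 6
#8 T2 CAS(5→6) fails; counter now 6
#9 T2 reads 6
#10 T1 reads 6
#11 T1 CAS(6→7) writes; counter now 7
#12 T0 reads 7
#13 T0 CAS(7→8) writes; counter now 8
#14 T2 CAS(6→7) fails; counter now 8

T2 = (0, 2)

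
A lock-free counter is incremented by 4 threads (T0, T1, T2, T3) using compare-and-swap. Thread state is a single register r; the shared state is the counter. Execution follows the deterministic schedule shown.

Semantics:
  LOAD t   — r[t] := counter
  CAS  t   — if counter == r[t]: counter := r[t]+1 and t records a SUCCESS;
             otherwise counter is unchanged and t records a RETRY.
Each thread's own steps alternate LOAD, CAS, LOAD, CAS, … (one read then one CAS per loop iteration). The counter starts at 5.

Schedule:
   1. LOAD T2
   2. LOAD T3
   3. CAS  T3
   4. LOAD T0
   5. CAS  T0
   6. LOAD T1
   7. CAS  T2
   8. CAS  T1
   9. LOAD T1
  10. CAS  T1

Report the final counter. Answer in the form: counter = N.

counter = 9

[1] T2.load  rd  (counter 5, T2.r 5)
[2] T3.load  rd  (counter 5, T3.r 5)
[3] T3.cas  hit  (counter 6, T3.r 5)
[4] T0.load  rd  (counter 6, T0.r 6)
[5] T0.cas  hit  (counter 7, T0.r 6)
[6] T1.load  rd  (counter 7, T1.r 7)
[7] T2.cas  miss  (counter 7, T2.r 5)
[8] T1.cas  hit  (counter 8, T1.r 7)
[9] T1.load  rd  (counter 8, T1.r 8)
[10] T1.cas  hit  (counter 9, T1.r 8)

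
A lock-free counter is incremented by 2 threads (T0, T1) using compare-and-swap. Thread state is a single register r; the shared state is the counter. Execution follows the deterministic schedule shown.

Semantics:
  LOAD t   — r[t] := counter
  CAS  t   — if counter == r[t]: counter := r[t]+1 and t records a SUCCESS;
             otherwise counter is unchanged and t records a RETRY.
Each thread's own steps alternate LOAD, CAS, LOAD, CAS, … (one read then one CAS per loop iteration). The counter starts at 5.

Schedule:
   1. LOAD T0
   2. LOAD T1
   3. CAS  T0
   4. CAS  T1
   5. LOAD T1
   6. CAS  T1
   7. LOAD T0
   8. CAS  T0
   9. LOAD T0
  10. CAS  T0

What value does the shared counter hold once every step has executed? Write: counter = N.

step 1: T0 LOAD ⇒ load; ctr=5 reg=5
step 2: T1 LOAD ⇒ load; ctr=5 reg=5
step 3: T0 CAS ⇒ ok; ctr=6 reg=5
step 4: T1 CAS ⇒ retry; ctr=6 reg=5
step 5: T1 LOAD ⇒ load; ctr=6 reg=6
step 6: T1 CAS ⇒ ok; ctr=7 reg=6
step 7: T0 LOAD ⇒ load; ctr=7 reg=7
step 8: T0 CAS ⇒ ok; ctr=8 reg=7
step 9: T0 LOAD ⇒ load; ctr=8 reg=8
step 10: T0 CAS ⇒ ok; ctr=9 reg=8

counter = 9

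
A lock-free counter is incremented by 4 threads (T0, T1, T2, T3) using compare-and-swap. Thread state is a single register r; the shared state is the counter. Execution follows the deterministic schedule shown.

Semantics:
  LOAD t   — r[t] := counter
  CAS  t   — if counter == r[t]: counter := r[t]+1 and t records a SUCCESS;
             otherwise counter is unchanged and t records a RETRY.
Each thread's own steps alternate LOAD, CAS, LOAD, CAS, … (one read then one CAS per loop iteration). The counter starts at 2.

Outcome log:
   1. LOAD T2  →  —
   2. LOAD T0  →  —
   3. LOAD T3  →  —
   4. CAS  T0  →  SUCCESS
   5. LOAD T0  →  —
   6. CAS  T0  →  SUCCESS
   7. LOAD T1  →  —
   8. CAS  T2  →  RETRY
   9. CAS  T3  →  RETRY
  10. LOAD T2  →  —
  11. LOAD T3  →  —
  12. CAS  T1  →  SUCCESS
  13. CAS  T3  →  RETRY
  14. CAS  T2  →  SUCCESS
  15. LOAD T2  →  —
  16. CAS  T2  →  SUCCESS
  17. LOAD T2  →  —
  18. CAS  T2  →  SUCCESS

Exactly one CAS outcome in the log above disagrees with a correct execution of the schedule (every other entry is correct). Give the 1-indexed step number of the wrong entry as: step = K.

step = 14

Reference trace:
[1] T2.load  rd  (counter 2, T2.r 2)
[2] T0.load  rd  (counter 2, T0.r 2)
[3] T3.load  rd  (counter 2, T3.r 2)
[4] T0.cas  hit  (counter 3, T0.r 2)
[5] T0.load  rd  (counter 3, T0.r 3)
[6] T0.cas  hit  (counter 4, T0.r 3)
[7] T1.load  rd  (counter 4, T1.r 4)
[8] T2.cas  miss  (counter 4, T2.r 2)
[9] T3.cas  miss  (counter 4, T3.r 2)
[10] T2.load  rd  (counter 4, T2.r 4)
[11] T3.load  rd  (counter 4, T3.r 4)
[12] T1.cas  hit  (counter 5, T1.r 4)
[13] T3.cas  miss  (counter 5, T3.r 4)
[14] T2.cas  miss  (counter 5, T2.r 4)
[15] T2.load  rd  (counter 5, T2.r 5)
[16] T2.cas  hit  (counter 6, T2.r 5)
[17] T2.load  rd  (counter 6, T2.r 6)
[18] T2.cas  hit  (counter 7, T2.r 6)
Log disagrees first at step 14.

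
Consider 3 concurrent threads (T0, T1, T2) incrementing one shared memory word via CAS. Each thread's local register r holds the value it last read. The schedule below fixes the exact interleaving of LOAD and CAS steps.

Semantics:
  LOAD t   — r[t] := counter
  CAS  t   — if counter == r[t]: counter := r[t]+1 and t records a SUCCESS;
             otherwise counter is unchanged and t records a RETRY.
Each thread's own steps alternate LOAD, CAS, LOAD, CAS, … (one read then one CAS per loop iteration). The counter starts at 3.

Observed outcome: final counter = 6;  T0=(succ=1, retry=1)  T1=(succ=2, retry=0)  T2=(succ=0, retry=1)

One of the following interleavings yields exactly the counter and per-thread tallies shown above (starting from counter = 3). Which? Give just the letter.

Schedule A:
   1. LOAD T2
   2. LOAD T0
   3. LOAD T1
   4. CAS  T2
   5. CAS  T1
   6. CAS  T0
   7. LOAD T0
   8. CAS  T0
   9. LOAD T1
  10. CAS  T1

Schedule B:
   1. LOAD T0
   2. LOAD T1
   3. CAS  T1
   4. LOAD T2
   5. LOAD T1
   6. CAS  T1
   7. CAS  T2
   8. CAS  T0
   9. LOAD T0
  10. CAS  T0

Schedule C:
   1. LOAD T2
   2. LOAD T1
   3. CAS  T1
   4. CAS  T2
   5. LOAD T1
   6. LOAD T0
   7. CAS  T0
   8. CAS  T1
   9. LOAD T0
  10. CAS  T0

B

Run B:
   1) LOAD T0:  M=3  r_T0=3
   2) LOAD T1:  M=3  r_T1=3
   3) CAS  T1:  M=4  r_T1=3 ✓
   4) LOAD T2:  M=4  r_T2=4
   5) LOAD T1:  M=4  r_T1=4
   6) CAS  T1:  M=5  r_T1=4 ✓
   7) CAS  T2:  M=5  r_T2=4 ✗
   8) CAS  T0:  M=5  r_T0=3 ✗
   9) LOAD T0:  M=5  r_T0=5
  10) CAS  T0:  M=6  r_T0=5 ✓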